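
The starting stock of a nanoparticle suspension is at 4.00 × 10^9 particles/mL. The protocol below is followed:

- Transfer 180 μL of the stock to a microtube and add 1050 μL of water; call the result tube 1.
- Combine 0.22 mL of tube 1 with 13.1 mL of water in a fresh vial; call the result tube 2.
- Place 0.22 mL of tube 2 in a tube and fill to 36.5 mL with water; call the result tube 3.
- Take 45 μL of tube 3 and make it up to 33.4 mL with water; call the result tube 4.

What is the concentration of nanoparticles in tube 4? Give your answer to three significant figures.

78.5 particles/mL

Step 1: 180 μL + 1050 μL = 1230 μL total → factor 1230/180 = 6.8333
Step 2: 0.22 mL + 13.1 mL = 13.32 mL total → factor 13.32/0.22 = 60.545
Step 3: 0.22 mL brought to 36.5 mL → factor 36.5/0.22 = 165.91
Step 4: 45 μL brought to 33.4 mL → factor 33400/45 = 742.22
Overall dilution factor = 6.8333 × 60.545 × 165.91 × 742.22 = 5.0947 × 10^7
Final = 4.00 × 10^9 particles/mL / 5.0947 × 10^7 = 78.5 particles/mL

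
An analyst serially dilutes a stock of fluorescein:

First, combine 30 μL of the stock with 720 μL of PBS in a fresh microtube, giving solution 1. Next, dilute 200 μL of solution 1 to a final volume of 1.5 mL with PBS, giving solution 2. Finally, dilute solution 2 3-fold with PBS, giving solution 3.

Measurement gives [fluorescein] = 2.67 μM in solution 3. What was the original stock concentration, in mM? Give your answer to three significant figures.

Step 1: 30 μL + 720 μL = 750 μL total → factor 750/30 = 25
Step 2: 200 μL brought to 1.5 mL → factor 1500/200 = 7.5
Step 3: 3-fold → factor 3
Overall dilution factor = 25 × 7.5 × 3 = 562.5
Stock = 2.67 μM × 562.5 = 1502 μM = 1.50 mM

1.50 mM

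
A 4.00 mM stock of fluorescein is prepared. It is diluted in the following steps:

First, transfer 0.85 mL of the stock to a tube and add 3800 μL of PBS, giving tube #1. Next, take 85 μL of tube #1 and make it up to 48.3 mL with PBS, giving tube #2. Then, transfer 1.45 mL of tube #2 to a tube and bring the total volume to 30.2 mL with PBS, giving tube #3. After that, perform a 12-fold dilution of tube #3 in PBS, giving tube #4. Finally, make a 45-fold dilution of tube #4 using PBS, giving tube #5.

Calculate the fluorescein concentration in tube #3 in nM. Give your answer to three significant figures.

61.8 nM

Step 1: 0.85 mL + 3800 μL = 4.65 mL total → factor 4.65/0.85 = 5.4706
Step 2: 85 μL brought to 48.3 mL → factor 48300/85 = 568.24
Step 3: 1.45 mL brought to 30.2 mL → factor 30.2/1.45 = 20.828
Dilution factor through tube #3 = 5.4706 × 568.24 × 20.828 = 64744
[tube #3] = 4.00 mM / 64744 = 6.178 × 10^-5 mM = 61.8 nM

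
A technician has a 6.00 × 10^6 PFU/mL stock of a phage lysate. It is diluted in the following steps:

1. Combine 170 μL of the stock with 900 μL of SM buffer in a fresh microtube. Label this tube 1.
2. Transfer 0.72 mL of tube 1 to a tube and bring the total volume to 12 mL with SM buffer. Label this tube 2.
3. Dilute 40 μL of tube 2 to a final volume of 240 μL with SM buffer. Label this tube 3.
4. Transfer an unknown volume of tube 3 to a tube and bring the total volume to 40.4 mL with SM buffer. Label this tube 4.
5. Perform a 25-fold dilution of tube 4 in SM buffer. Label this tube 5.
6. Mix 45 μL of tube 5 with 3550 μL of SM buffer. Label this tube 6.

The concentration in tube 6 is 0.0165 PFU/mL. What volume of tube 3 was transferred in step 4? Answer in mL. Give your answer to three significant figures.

Step 1: 170 μL + 900 μL = 1070 μL total → factor 1070/170 = 6.2941
Step 2: 0.72 mL brought to 12 mL → factor 12/0.72 = 16.667
Step 3: 40 μL brought to 240 μL → factor 240/40 = 6
Step 4: v brought to 40.4 mL → factor = 40.4 mL/v
Step 5: 25-fold → factor 25
Step 6: 45 μL + 3550 μL = 3595 μL total → factor 3595/45 = 79.889
Product of known-step factors = 1.2571 × 10^6
Overall factor = 6.00 × 10^6 PFU/mL / (0.0165 PFU/mL) = 3.6364 × 10^8
Step-4 factor = 3.6364 × 10^8 / 1.2571 × 10^6 = 289.27
v = 40.4 mL / 289.27 = 0.140 mL

0.140 mL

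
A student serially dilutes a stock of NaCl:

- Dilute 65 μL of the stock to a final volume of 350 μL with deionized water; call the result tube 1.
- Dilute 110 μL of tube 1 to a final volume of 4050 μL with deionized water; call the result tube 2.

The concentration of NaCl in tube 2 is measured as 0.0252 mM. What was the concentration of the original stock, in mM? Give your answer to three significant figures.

Step 1: 65 μL brought to 350 μL → factor 350/65 = 5.3846
Step 2: 110 μL brought to 4050 μL → factor 4050/110 = 36.818
Overall dilution factor = 5.3846 × 36.818 = 198.25
Stock = 0.0252 mM × 198.25 = 5.00 mM

5.00 mM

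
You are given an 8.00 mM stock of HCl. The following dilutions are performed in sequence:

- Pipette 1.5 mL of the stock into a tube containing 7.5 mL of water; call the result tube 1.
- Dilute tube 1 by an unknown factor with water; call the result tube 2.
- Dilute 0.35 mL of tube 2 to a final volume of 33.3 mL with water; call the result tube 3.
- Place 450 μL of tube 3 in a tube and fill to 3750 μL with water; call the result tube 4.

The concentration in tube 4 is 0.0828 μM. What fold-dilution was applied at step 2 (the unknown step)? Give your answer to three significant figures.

Step 1: 1.5 mL + 7.5 mL = 9 mL total → factor 9/1.5 = 6
Step 2: unknown factor x
Step 3: 0.35 mL brought to 33.3 mL → factor 33.3/0.35 = 95.143
Step 4: 450 μL brought to 3750 μL → factor 3750/450 = 8.3333
Product of known-step factors = 4757.1
Overall factor = 8.00 mM / (0.0828 μM) = 96618
x = 96618 / 4757.1 = 20.3

20.3-fold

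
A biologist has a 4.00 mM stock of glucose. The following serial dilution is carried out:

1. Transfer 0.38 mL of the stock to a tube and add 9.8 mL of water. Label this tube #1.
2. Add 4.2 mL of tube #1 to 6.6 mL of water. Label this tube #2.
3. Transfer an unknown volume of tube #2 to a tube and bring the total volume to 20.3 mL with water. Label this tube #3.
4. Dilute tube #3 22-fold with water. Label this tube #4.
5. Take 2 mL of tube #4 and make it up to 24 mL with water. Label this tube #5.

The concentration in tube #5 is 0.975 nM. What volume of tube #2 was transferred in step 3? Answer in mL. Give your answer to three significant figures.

0.0900 mL

Step 1: 0.38 mL + 9.8 mL = 10.18 mL total → factor 10.18/0.38 = 26.789
Step 2: 4.2 mL + 6.6 mL = 10.8 mL total → factor 10.8/4.2 = 2.5714
Step 3: v brought to 20.3 mL → factor = 20.3 mL/v
Step 4: 22-fold → factor 22
Step 5: 2 mL brought to 24 mL → factor 24/2 = 12
Product of known-step factors = 18186
Overall factor = 4.00 mM / (0.975 nM) = 4.1026 × 10^6
Step-3 factor = 4.1026 × 10^6 / 18186 = 225.59
v = 20.3 mL / 225.59 = 0.0900 mL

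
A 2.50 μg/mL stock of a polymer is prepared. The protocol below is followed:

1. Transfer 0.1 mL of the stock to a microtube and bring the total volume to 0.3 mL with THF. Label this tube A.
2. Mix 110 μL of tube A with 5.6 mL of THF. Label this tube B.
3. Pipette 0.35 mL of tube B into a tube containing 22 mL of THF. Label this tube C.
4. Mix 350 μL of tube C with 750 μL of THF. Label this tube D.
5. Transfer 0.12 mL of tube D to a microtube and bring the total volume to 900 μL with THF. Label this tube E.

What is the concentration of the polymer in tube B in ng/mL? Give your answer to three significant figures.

16.1 ng/mL

Step 1: 0.1 mL brought to 0.3 mL → factor 0.3/0.1 = 3
Step 2: 110 μL + 5.6 mL = 5710 μL total → factor 5710/110 = 51.909
Dilution factor through tube B = 3 × 51.909 = 155.73
[tube B] = 2.50 μg/mL / 155.73 = 0.01605 μg/mL = 16.1 ng/mL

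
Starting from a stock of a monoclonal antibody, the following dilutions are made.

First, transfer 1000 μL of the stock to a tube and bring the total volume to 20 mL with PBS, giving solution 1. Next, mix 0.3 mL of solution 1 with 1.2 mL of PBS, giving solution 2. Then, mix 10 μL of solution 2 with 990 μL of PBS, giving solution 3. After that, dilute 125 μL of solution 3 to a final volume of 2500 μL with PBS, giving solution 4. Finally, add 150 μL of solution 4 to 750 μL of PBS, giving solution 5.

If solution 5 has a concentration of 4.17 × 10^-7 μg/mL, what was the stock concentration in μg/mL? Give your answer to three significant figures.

0.500 μg/mL

Step 1: 1000 μL brought to 20 mL → factor 20000/1000 = 20
Step 2: 0.3 mL + 1.2 mL = 1.5 mL total → factor 1.5/0.3 = 5
Step 3: 10 μL + 990 μL = 1000 μL total → factor 1000/10 = 100
Step 4: 125 μL brought to 2500 μL → factor 2500/125 = 20
Step 5: 150 μL + 750 μL = 900 μL total → factor 900/150 = 6
Overall dilution factor = 20 × 5 × 100 × 20 × 6 = 1.2 × 10^6
Stock = 4.17 × 10^-7 μg/mL × 1.2 × 10^6 = 0.500 μg/mL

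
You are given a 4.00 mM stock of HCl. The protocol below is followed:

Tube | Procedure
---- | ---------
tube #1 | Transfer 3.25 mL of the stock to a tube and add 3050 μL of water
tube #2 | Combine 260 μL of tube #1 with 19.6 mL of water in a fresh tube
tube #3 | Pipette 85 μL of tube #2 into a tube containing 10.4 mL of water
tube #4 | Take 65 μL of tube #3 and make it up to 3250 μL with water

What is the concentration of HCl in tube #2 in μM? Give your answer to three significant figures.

Step 1: 3.25 mL + 3050 μL = 6.3 mL total → factor 6.3/3.25 = 1.9385
Step 2: 260 μL + 19.6 mL = 19860 μL total → factor 19860/260 = 76.385
Dilution factor through tube #2 = 1.9385 × 76.385 = 148.07
[tube #2] = 4.00 mM / 148.07 = 0.02701 mM = 27.0 μM

27.0 μM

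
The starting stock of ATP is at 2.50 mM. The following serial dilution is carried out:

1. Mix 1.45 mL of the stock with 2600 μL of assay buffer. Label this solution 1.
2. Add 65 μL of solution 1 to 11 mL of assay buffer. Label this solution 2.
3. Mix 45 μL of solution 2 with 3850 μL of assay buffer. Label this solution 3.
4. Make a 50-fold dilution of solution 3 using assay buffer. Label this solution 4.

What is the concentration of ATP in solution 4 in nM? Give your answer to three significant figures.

1.21 nM

Step 1: 1.45 mL + 2600 μL = 4.05 mL total → factor 4.05/1.45 = 2.7931
Step 2: 65 μL + 11 mL = 11065 μL total → factor 11065/65 = 170.23
Step 3: 45 μL + 3850 μL = 3895 μL total → factor 3895/45 = 86.556
Step 4: 50-fold → factor 50
Overall dilution factor = 2.7931 × 170.23 × 86.556 × 50 = 2.0577 × 10^6
Final = 2.50 mM / 2.0577 × 10^6 = 1.215 × 10^-6 mM = 1.21 nM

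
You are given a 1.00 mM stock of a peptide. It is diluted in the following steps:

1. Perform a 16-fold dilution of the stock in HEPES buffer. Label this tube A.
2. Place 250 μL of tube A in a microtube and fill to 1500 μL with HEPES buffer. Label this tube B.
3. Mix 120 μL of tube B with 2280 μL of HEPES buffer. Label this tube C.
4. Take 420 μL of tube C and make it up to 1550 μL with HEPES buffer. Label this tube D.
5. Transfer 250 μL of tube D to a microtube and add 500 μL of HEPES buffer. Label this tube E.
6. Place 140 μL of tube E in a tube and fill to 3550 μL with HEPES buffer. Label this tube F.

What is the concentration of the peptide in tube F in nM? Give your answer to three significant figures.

Step 1: 16-fold → factor 16
Step 2: 250 μL brought to 1500 μL → factor 1500/250 = 6
Step 3: 120 μL + 2280 μL = 2400 μL total → factor 2400/120 = 20
Step 4: 420 μL brought to 1550 μL → factor 1550/420 = 3.6905
Step 5: 250 μL + 500 μL = 750 μL total → factor 750/250 = 3
Step 6: 140 μL brought to 3550 μL → factor 3550/140 = 25.357
Overall dilution factor = 16 × 6 × 20 × 3.6905 × 3 × 25.357 = 5.3902 × 10^5
Final = 1.00 mM / 5.3902 × 10^5 = 1.855 × 10^-6 mM = 1.86 nM

1.86 nM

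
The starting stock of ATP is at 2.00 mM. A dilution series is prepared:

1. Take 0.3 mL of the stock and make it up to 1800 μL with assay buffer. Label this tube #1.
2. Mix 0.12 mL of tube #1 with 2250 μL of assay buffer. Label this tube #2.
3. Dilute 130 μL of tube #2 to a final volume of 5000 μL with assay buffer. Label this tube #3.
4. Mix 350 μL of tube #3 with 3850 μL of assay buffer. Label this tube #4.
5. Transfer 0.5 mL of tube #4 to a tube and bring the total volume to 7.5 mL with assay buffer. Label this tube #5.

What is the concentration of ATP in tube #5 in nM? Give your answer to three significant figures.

2.44 nM

Step 1: 0.3 mL brought to 1800 μL → factor 1.8/0.3 = 6
Step 2: 0.12 mL + 2250 μL = 2.37 mL total → factor 2.37/0.12 = 19.75
Step 3: 130 μL brought to 5000 μL → factor 5000/130 = 38.462
Step 4: 350 μL + 3850 μL = 4200 μL total → factor 4200/350 = 12
Step 5: 0.5 mL brought to 7.5 mL → factor 7.5/0.5 = 15
Overall dilution factor = 6 × 19.75 × 38.462 × 12 × 15 = 8.2038 × 10^5
Final = 2.00 mM / 8.2038 × 10^5 = 2.438 × 10^-6 mM = 2.44 nM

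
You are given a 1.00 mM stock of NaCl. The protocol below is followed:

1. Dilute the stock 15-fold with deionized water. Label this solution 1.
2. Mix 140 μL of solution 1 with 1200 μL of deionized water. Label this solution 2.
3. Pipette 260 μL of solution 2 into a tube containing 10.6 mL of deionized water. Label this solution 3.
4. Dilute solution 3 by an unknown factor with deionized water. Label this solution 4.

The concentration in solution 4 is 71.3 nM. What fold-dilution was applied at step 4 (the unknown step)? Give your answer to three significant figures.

Step 1: 15-fold → factor 15
Step 2: 140 μL + 1200 μL = 1340 μL total → factor 1340/140 = 9.5714
Step 3: 260 μL + 10.6 mL = 10860 μL total → factor 10860/260 = 41.769
Step 4: unknown factor x
Product of known-step factors = 5996.9
Overall factor = 1.00 mM / (71.3 nM) = 14025
x = 14025 / 5996.9 = 2.34

2.34-fold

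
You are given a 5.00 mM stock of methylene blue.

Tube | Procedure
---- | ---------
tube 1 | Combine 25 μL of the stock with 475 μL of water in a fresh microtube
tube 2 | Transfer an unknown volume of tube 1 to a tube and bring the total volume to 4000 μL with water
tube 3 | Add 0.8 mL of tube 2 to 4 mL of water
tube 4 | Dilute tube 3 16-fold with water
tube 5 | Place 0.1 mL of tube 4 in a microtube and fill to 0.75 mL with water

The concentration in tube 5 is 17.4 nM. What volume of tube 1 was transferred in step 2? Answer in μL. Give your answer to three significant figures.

200 μL

Step 1: 25 μL + 475 μL = 500 μL total → factor 500/25 = 20
Step 2: v brought to 4000 μL → factor = 4000 μL/v
Step 3: 0.8 mL + 4 mL = 4.8 mL total → factor 4.8/0.8 = 6
Step 4: 16-fold → factor 16
Step 5: 0.1 mL brought to 0.75 mL → factor 0.75/0.1 = 7.5
Product of known-step factors = 14400
Overall factor = 5.00 mM / (17.4 nM) = 2.8736 × 10^5
Step-2 factor = 2.8736 × 10^5 / 14400 = 19.955
v = 4000 μL / 19.955 = 200 μL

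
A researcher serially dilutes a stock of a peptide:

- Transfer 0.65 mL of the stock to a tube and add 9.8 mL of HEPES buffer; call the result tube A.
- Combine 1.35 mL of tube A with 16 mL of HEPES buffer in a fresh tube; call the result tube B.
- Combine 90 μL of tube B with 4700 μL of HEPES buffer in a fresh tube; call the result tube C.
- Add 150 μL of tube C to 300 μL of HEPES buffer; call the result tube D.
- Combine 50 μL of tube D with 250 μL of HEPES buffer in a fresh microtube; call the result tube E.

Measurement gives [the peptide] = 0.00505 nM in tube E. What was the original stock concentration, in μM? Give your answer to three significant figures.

1.00 μM

Step 1: 0.65 mL + 9.8 mL = 10.45 mL total → factor 10.45/0.65 = 16.077
Step 2: 1.35 mL + 16 mL = 17.35 mL total → factor 17.35/1.35 = 12.852
Step 3: 90 μL + 4700 μL = 4790 μL total → factor 4790/90 = 53.222
Step 4: 150 μL + 300 μL = 450 μL total → factor 450/150 = 3
Step 5: 50 μL + 250 μL = 300 μL total → factor 300/50 = 6
Overall dilution factor = 16.077 × 12.852 × 53.222 × 3 × 6 = 1.9794 × 10^5
Stock = 0.00505 nM × 1.9794 × 10^5 = 999.6 nM = 1.00 μM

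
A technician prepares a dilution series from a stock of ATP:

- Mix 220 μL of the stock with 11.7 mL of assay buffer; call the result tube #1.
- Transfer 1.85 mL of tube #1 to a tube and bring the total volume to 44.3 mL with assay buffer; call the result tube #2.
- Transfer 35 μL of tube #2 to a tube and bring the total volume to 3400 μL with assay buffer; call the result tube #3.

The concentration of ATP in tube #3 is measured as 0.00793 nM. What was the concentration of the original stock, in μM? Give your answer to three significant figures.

0.999 μM

Step 1: 220 μL + 11.7 mL = 11920 μL total → factor 11920/220 = 54.182
Step 2: 1.85 mL brought to 44.3 mL → factor 44.3/1.85 = 23.946
Step 3: 35 μL brought to 3400 μL → factor 3400/35 = 97.143
Overall dilution factor = 54.182 × 23.946 × 97.143 = 1.2604 × 10^5
Stock = 0.00793 nM × 1.2604 × 10^5 = 999.5 nM = 0.999 μM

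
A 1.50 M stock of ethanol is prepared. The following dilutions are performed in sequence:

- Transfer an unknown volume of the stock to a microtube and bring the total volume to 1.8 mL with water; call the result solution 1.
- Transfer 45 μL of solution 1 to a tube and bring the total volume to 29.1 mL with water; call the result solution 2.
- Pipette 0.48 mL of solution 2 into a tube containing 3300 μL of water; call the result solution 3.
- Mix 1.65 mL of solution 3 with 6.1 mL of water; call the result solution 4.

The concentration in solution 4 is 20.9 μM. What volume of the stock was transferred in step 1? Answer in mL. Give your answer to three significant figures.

0.600 mL

Step 1: v brought to 1.8 mL → factor = 1.8 mL/v
Step 2: 45 μL brought to 29.1 mL → factor 29100/45 = 646.67
Step 3: 0.48 mL + 3300 μL = 3.78 mL total → factor 3.78/0.48 = 7.875
Step 4: 1.65 mL + 6.1 mL = 7.75 mL total → factor 7.75/1.65 = 4.697
Product of known-step factors = 23919
Overall factor = 1.50 M / (20.9 μM) = 71770
Step-1 factor = 71770 / 23919 = 3.0005
v = 1.8 mL / 3.0005 = 0.600 mL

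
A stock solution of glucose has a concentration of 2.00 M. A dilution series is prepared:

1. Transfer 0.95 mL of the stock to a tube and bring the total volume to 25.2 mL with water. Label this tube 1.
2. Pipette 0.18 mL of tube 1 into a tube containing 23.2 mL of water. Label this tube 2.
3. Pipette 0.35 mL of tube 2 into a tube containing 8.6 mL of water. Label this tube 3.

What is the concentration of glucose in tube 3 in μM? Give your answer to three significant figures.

22.7 μM

Step 1: 0.95 mL brought to 25.2 mL → factor 25.2/0.95 = 26.526
Step 2: 0.18 mL + 23.2 mL = 23.38 mL total → factor 23.38/0.18 = 129.89
Step 3: 0.35 mL + 8.6 mL = 8.95 mL total → factor 8.95/0.35 = 25.571
Overall dilution factor = 26.526 × 129.89 × 25.571 = 88106
Final = 2.00 M / 88106 = 2.270 × 10^-5 M = 22.7 μM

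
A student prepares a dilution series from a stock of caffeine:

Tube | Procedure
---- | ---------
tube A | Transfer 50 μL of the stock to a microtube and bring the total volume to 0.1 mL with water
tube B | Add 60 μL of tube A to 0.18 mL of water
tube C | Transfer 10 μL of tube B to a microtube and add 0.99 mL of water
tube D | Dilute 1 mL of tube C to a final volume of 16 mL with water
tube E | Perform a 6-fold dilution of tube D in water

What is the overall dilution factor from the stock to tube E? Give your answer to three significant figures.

7.68 × 10^4

Step 1: 50 μL brought to 0.1 mL → factor 100/50 = 2
Step 2: 60 μL + 0.18 mL = 240 μL total → factor 240/60 = 4
Step 3: 10 μL + 0.99 mL = 1000 μL total → factor 1000/10 = 100
Step 4: 1 mL brought to 16 mL → factor 16/1 = 16
Step 5: 6-fold → factor 6
Overall dilution factor = 2 × 4 × 100 × 16 × 6 = 76800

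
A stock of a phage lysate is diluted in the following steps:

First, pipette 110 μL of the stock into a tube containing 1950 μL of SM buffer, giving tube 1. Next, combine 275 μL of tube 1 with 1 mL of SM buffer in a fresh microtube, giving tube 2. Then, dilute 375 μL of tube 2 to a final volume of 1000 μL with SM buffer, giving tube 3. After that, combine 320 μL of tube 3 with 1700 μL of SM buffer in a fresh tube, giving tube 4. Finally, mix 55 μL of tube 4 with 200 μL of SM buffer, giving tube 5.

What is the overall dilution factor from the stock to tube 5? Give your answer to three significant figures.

6.78 × 10^3

Step 1: 110 μL + 1950 μL = 2060 μL total → factor 2060/110 = 18.727
Step 2: 275 μL + 1 mL = 1275 μL total → factor 1275/275 = 4.6364
Step 3: 375 μL brought to 1000 μL → factor 1000/375 = 2.6667
Step 4: 320 μL + 1700 μL = 2020 μL total → factor 2020/320 = 6.3125
Step 5: 55 μL + 200 μL = 255 μL total → factor 255/55 = 4.6364
Overall dilution factor = 18.727 × 4.6364 × 2.6667 × 6.3125 × 4.6364 = 6776.4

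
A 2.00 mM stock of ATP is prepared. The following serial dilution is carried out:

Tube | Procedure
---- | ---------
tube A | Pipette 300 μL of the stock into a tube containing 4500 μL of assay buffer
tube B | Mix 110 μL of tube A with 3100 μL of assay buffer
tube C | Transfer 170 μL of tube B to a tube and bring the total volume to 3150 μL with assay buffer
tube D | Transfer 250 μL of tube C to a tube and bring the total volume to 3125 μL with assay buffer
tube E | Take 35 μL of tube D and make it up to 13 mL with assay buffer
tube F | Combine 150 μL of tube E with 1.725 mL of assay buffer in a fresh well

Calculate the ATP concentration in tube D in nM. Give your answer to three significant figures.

18.5 nM

Step 1: 300 μL + 4500 μL = 4800 μL total → factor 4800/300 = 16
Step 2: 110 μL + 3100 μL = 3210 μL total → factor 3210/110 = 29.182
Step 3: 170 μL brought to 3150 μL → factor 3150/170 = 18.529
Step 4: 250 μL brought to 3125 μL → factor 3125/250 = 12.5
Dilution factor through tube D = 16 × 29.182 × 18.529 × 12.5 = 1.0814 × 10^5
[tube D] = 2.00 mM / 1.0814 × 10^5 = 1.849 × 10^-5 mM = 18.5 nM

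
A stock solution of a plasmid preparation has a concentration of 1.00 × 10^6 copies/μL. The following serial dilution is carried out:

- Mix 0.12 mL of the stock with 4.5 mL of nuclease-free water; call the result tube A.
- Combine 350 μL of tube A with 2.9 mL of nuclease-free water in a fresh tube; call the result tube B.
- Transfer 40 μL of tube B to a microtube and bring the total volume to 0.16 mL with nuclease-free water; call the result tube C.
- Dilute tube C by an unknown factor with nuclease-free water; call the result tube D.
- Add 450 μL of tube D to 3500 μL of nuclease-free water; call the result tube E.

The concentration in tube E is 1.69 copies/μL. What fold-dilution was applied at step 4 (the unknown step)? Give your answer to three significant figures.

47.1-fold

Step 1: 0.12 mL + 4.5 mL = 4.62 mL total → factor 4.62/0.12 = 38.5
Step 2: 350 μL + 2.9 mL = 3250 μL total → factor 3250/350 = 9.2857
Step 3: 40 μL brought to 0.16 mL → factor 160/40 = 4
Step 4: unknown factor x
Step 5: 450 μL + 3500 μL = 3950 μL total → factor 3950/450 = 8.7778
Product of known-step factors = 12552
Overall factor = 1.00 × 10^6 copies/μL / (1.69 copies/μL) = 5.9172 × 10^5
x = 5.9172 × 10^5 / 12552 = 47.1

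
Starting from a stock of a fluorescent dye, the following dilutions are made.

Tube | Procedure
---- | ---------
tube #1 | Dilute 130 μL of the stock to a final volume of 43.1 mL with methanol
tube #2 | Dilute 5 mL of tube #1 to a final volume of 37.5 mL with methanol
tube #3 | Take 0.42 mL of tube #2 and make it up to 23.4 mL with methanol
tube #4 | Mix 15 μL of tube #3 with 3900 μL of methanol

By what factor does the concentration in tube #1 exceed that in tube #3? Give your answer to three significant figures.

418

Step 1: 130 μL brought to 43.1 mL → factor 43100/130 = 331.54
Step 2: 5 mL brought to 37.5 mL → factor 37.5/5 = 7.5
Step 3: 0.42 mL brought to 23.4 mL → factor 23.4/0.42 = 55.714
Dilution factor to tube #1 = 331.54; to tube #3 = 1.3854 × 10^5
[tube #1]/[tube #3] = (factor to tube #3)/(factor to tube #1) = 1.3854 × 10^5/331.54 = 418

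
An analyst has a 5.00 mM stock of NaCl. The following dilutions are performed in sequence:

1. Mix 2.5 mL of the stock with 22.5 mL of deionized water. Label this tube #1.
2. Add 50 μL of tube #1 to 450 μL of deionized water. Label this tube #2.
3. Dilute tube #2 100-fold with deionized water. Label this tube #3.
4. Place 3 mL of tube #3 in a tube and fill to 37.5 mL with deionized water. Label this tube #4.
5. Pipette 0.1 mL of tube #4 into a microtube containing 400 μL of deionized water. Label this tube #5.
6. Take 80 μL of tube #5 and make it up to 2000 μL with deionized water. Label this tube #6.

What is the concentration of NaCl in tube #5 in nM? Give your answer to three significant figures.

8.00 nM

Step 1: 2.5 mL + 22.5 mL = 25 mL total → factor 25/2.5 = 10
Step 2: 50 μL + 450 μL = 500 μL total → factor 500/50 = 10
Step 3: 100-fold → factor 100
Step 4: 3 mL brought to 37.5 mL → factor 37.5/3 = 12.5
Step 5: 0.1 mL + 400 μL = 0.5 mL total → factor 0.5/0.1 = 5
Dilution factor through tube #5 = 10 × 10 × 100 × 12.5 × 5 = 6.25 × 10^5
[tube #5] = 5.00 mM / 6.25 × 10^5 = 8.000 × 10^-6 mM = 8.00 nM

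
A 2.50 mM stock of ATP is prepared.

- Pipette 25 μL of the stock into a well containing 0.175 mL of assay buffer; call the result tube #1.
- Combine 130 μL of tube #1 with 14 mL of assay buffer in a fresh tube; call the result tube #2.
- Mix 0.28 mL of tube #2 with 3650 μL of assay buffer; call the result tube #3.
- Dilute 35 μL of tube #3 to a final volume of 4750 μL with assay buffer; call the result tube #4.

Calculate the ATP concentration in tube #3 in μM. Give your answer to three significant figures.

0.205 μM

Step 1: 25 μL + 0.175 mL = 200 μL total → factor 200/25 = 8
Step 2: 130 μL + 14 mL = 14130 μL total → factor 14130/130 = 108.69
Step 3: 0.28 mL + 3650 μL = 3.93 mL total → factor 3.93/0.28 = 14.036
Dilution factor through tube #3 = 8 × 108.69 × 14.036 = 12205
[tube #3] = 2.50 mM / 12205 = 0.0002048 mM = 0.205 μM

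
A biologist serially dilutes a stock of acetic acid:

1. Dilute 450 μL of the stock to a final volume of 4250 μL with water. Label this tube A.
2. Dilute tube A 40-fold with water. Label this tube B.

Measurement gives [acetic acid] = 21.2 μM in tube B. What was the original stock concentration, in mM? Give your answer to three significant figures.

Step 1: 450 μL brought to 4250 μL → factor 4250/450 = 9.4444
Step 2: 40-fold → factor 40
Overall dilution factor = 9.4444 × 40 = 377.78
Stock = 21.2 μM × 377.78 = 8009 μM = 8.01 mM

8.01 mM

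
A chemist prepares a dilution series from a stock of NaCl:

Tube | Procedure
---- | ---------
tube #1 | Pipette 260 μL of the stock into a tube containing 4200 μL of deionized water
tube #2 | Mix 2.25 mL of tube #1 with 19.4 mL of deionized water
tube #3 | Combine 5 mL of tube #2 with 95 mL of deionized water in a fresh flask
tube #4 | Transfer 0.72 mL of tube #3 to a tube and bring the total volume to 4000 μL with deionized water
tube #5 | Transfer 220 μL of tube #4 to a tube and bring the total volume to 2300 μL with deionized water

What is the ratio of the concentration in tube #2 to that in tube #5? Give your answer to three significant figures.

Step 1: 260 μL + 4200 μL = 4460 μL total → factor 4460/260 = 17.154
Step 2: 2.25 mL + 19.4 mL = 21.65 mL total → factor 21.65/2.25 = 9.6222
Step 3: 5 mL + 95 mL = 100 mL total → factor 100/5 = 20
Step 4: 0.72 mL brought to 4000 μL → factor 4/0.72 = 5.5556
Step 5: 220 μL brought to 2300 μL → factor 2300/220 = 10.455
Dilution factor to tube #2 = 165.06; to tube #5 = 1.9173 × 10^5
[tube #2]/[tube #5] = (factor to tube #5)/(factor to tube #2) = 1.9173 × 10^5/165.06 = 1.16 × 10^3

1.16 × 10^3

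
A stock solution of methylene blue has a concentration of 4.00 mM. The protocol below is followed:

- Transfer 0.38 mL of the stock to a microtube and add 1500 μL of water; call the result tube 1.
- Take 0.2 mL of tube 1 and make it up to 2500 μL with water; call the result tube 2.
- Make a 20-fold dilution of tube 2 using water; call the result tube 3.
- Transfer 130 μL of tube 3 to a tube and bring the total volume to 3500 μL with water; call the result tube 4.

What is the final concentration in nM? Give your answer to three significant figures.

Step 1: 0.38 mL + 1500 μL = 1.88 mL total → factor 1.88/0.38 = 4.9474
Step 2: 0.2 mL brought to 2500 μL → factor 2.5/0.2 = 12.5
Step 3: 20-fold → factor 20
Step 4: 130 μL brought to 3500 μL → factor 3500/130 = 26.923
Overall dilution factor = 4.9474 × 12.5 × 20 × 26.923 = 33300
Final = 4.00 mM / 33300 = 0.0001201 mM = 120 nM

120 nM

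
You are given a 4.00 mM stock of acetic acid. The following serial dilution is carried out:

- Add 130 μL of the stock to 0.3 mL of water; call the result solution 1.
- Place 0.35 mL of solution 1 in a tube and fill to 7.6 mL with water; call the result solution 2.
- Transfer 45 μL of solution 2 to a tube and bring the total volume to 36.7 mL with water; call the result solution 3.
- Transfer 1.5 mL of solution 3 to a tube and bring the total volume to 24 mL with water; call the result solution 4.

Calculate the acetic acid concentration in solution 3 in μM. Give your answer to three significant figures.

Step 1: 130 μL + 0.3 mL = 430 μL total → factor 430/130 = 3.3077
Step 2: 0.35 mL brought to 7.6 mL → factor 7.6/0.35 = 21.714
Step 3: 45 μL brought to 36.7 mL → factor 36700/45 = 815.56
Dilution factor through solution 3 = 3.3077 × 21.714 × 815.56 = 58577
[solution 3] = 4.00 mM / 58577 = 6.829 × 10^-5 mM = 0.0683 μM

0.0683 μM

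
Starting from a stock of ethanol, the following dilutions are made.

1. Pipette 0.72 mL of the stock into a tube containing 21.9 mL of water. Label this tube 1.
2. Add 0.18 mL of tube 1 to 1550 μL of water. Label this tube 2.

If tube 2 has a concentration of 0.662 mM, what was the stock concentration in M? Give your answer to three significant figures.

Step 1: 0.72 mL + 21.9 mL = 22.62 mL total → factor 22.62/0.72 = 31.417
Step 2: 0.18 mL + 1550 μL = 1.73 mL total → factor 1.73/0.18 = 9.6111
Overall dilution factor = 31.417 × 9.6111 = 301.95
Stock = 0.662 mM × 301.95 = 199.9 mM = 0.200 M

0.200 M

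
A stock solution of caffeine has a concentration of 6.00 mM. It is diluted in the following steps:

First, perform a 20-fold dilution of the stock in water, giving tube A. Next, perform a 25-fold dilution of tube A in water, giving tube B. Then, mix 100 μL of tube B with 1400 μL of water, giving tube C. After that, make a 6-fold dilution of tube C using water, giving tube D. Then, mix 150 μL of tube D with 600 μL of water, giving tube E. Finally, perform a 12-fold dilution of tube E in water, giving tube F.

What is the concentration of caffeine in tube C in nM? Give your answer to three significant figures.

Step 1: 20-fold → factor 20
Step 2: 25-fold → factor 25
Step 3: 100 μL + 1400 μL = 1500 μL total → factor 1500/100 = 15
Dilution factor through tube C = 20 × 25 × 15 = 7500
[tube C] = 6.00 mM / 7500 = 0.0008000 mM = 800 nM

800 nM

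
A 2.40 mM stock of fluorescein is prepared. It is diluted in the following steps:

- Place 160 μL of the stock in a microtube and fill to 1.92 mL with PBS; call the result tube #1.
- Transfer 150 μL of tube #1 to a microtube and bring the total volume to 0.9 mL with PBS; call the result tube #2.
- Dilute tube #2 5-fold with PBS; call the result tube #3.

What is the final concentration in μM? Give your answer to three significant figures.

Step 1: 160 μL brought to 1.92 mL → factor 1920/160 = 12
Step 2: 150 μL brought to 0.9 mL → factor 900/150 = 6
Step 3: 5-fold → factor 5
Overall dilution factor = 12 × 6 × 5 = 360
Final = 2.40 mM / 360 = 0.006667 mM = 6.67 μM

6.67 μM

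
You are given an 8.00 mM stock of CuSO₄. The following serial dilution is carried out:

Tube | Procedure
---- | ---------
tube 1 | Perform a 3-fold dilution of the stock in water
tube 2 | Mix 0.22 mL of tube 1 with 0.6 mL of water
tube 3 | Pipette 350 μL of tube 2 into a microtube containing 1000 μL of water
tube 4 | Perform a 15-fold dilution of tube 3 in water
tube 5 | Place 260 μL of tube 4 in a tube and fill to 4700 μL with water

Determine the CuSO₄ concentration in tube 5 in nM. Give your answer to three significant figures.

Step 1: 3-fold → factor 3
Step 2: 0.22 mL + 0.6 mL = 0.82 mL total → factor 0.82/0.22 = 3.7273
Step 3: 350 μL + 1000 μL = 1350 μL total → factor 1350/350 = 3.8571
Step 4: 15-fold → factor 15
Step 5: 260 μL brought to 4700 μL → factor 4700/260 = 18.077
Overall dilution factor = 3 × 3.7273 × 3.8571 × 15 × 18.077 = 11695
Final = 8.00 mM / 11695 = 0.0006841 mM = 684 nM

684 nM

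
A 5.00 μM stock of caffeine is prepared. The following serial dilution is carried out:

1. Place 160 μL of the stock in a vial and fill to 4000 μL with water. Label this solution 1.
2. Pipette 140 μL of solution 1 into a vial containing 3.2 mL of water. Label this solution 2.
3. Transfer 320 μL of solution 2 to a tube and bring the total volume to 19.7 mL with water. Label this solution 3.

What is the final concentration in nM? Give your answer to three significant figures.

Step 1: 160 μL brought to 4000 μL → factor 4000/160 = 25
Step 2: 140 μL + 3.2 mL = 3340 μL total → factor 3340/140 = 23.857
Step 3: 320 μL brought to 19.7 mL → factor 19700/320 = 61.562
Overall dilution factor = 25 × 23.857 × 61.562 = 36718
Final = 5.00 μM / 36718 = 0.0001362 μM = 0.136 nM

0.136 nM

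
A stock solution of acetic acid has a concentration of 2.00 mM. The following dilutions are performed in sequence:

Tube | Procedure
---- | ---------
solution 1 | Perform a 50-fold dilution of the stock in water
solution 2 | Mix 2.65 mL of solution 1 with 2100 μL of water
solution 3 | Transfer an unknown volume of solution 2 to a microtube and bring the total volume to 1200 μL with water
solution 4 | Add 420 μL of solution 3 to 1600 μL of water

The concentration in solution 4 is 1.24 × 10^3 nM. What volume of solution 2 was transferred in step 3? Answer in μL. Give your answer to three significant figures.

321 μL

Step 1: 50-fold → factor 50
Step 2: 2.65 mL + 2100 μL = 4.75 mL total → factor 4.75/2.65 = 1.7925
Step 3: v brought to 1200 μL → factor = 1200 μL/v
Step 4: 420 μL + 1600 μL = 2020 μL total → factor 2020/420 = 4.8095
Product of known-step factors = 431.04
Overall factor = 2.00 mM / (1.24 × 10^3 nM) = 1612.9
Step-3 factor = 1612.9 / 431.04 = 3.7419
v = 1200 μL / 3.7419 = 321 μL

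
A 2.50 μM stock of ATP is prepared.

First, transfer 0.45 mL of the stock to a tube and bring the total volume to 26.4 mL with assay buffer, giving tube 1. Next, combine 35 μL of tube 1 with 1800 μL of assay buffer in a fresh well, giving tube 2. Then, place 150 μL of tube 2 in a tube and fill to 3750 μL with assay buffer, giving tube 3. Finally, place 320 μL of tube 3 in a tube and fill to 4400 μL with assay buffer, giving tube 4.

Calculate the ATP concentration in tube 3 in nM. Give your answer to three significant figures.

0.0325 nM

Step 1: 0.45 mL brought to 26.4 mL → factor 26.4/0.45 = 58.667
Step 2: 35 μL + 1800 μL = 1835 μL total → factor 1835/35 = 52.429
Step 3: 150 μL brought to 3750 μL → factor 3750/150 = 25
Dilution factor through tube 3 = 58.667 × 52.429 × 25 = 76895
[tube 3] = 2.50 μM / 76895 = 3.251 × 10^-5 μM = 0.0325 nM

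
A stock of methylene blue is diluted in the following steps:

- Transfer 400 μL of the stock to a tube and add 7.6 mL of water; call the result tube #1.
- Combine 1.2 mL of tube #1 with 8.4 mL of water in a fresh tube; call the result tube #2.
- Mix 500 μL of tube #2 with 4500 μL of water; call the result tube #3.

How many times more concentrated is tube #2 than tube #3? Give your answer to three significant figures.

Step 1: 400 μL + 7.6 mL = 8000 μL total → factor 8000/400 = 20
Step 2: 1.2 mL + 8.4 mL = 9.6 mL total → factor 9.6/1.2 = 8
Step 3: 500 μL + 4500 μL = 5000 μL total → factor 5000/500 = 10
Dilution factor to tube #2 = 160; to tube #3 = 1600
[tube #2]/[tube #3] = (factor to tube #3)/(factor to tube #2) = 1600/160 = 10.0

10.0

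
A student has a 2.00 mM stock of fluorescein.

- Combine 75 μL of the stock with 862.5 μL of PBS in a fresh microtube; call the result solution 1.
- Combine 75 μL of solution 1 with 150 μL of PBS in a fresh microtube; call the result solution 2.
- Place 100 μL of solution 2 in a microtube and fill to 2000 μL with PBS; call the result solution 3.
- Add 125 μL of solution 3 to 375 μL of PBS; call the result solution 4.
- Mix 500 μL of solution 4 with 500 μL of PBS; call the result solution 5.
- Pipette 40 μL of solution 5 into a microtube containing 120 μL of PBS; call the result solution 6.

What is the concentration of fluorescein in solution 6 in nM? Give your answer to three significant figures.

83.3 nM

Step 1: 75 μL + 862.5 μL = 937.5 μL total → factor 937.5/75 = 12.5
Step 2: 75 μL + 150 μL = 225 μL total → factor 225/75 = 3
Step 3: 100 μL brought to 2000 μL → factor 2000/100 = 20
Step 4: 125 μL + 375 μL = 500 μL total → factor 500/125 = 4
Step 5: 500 μL + 500 μL = 1000 μL total → factor 1000/500 = 2
Step 6: 40 μL + 120 μL = 160 μL total → factor 160/40 = 4
Overall dilution factor = 12.5 × 3 × 20 × 4 × 2 × 4 = 24000
Final = 2.00 mM / 24000 = 8.333 × 10^-5 mM = 83.3 nM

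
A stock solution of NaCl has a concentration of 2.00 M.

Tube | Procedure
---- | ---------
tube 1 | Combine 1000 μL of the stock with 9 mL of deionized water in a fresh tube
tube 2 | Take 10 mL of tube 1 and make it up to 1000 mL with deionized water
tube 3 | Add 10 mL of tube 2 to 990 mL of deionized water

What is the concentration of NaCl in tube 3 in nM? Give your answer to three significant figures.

Step 1: 1000 μL + 9 mL = 10000 μL total → factor 10000/1000 = 10
Step 2: 10 mL brought to 1000 mL → factor 1000/10 = 100
Step 3: 10 mL + 990 mL = 1000 mL total → factor 1000/10 = 100
Overall dilution factor = 10 × 100 × 100 = 1 × 10^5
Final = 2.00 M / 1 × 10^5 = 2.000 × 10^-5 M = 2.00 × 10^4 nM

2.00 × 10^4 nM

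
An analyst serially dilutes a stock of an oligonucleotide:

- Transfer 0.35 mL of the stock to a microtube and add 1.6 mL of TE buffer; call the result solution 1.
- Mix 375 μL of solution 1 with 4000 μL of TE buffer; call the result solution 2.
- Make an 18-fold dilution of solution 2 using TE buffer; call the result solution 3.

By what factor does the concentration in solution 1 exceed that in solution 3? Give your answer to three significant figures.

Step 1: 0.35 mL + 1.6 mL = 1.95 mL total → factor 1.95/0.35 = 5.5714
Step 2: 375 μL + 4000 μL = 4375 μL total → factor 4375/375 = 11.667
Step 3: 18-fold → factor 18
Dilution factor to solution 1 = 5.5714; to solution 3 = 1170
[solution 1]/[solution 3] = (factor to solution 3)/(factor to solution 1) = 1170/5.5714 = 210

210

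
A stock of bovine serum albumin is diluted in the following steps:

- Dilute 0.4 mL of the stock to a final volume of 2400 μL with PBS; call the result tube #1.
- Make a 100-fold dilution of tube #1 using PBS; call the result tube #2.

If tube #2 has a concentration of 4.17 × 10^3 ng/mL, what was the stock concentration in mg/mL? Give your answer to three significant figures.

Step 1: 0.4 mL brought to 2400 μL → factor 2.4/0.4 = 6
Step 2: 100-fold → factor 100
Overall dilution factor = 6 × 100 = 600
Stock = 4.17 × 10^3 ng/mL × 600 = 2.502 × 10^6 ng/mL = 2.50 mg/mL

2.50 mg/mL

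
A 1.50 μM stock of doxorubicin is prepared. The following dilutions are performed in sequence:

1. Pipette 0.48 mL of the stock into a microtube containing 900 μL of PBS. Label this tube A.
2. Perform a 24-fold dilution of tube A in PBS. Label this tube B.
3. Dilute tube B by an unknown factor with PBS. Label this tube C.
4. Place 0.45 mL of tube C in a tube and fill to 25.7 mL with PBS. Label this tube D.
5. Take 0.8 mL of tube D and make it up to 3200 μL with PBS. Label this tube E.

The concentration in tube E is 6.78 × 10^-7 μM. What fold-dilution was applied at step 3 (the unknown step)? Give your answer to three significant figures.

140-fold

Step 1: 0.48 mL + 900 μL = 1.38 mL total → factor 1.38/0.48 = 2.875
Step 2: 24-fold → factor 24
Step 3: unknown factor x
Step 4: 0.45 mL brought to 25.7 mL → factor 25.7/0.45 = 57.111
Step 5: 0.8 mL brought to 3200 μL → factor 3.2/0.8 = 4
Product of known-step factors = 15763
Overall factor = 1.50 μM / (6.78 × 10^-7 μM) = 2.2124 × 10^6
x = 2.2124 × 10^6 / 15763 = 140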